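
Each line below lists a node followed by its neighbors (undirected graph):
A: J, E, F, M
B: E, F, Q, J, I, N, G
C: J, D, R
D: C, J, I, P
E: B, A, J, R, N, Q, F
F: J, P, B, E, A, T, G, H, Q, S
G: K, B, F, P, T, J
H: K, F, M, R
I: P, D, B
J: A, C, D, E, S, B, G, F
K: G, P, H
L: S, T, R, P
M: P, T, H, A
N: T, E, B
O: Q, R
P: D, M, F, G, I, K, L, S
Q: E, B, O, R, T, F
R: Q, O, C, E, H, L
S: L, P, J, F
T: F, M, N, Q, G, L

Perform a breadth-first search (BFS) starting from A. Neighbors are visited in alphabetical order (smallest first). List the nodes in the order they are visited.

Visit A; enqueue E, F, J, M → queue [E, F, J, M]
Visit E; enqueue B, N, Q, R → queue [F, J, M, B, N, Q, R]
Visit F; enqueue G, H, P, S, T → queue [J, M, B, N, Q, R, G, H, P, S, T]
Visit J; enqueue C, D → queue [M, B, N, Q, R, G, H, P, S, T, C, D]
Visit M → queue [B, N, Q, R, G, H, P, S, T, C, D]
Visit B; enqueue I → queue [N, Q, R, G, H, P, S, T, C, D, I]
Visit N → queue [Q, R, G, H, P, S, T, C, D, I]
Visit Q; enqueue O → queue [R, G, H, P, S, T, C, D, I, O]
Visit R; enqueue L → queue [G, H, P, S, T, C, D, I, O, L]
Visit G; enqueue K → queue [H, P, S, T, C, D, I, O, L, K]
Visit H → queue [P, S, T, C, D, I, O, L, K]
Visit P → queue [S, T, C, D, I, O, L, K]
Visit S → queue [T, C, D, I, O, L, K]
Visit T → queue [C, D, I, O, L, K]
Visit C → queue [D, I, O, L, K]
Visit D → queue [I, O, L, K]
Visit I → queue [O, L, K]
Visit O → queue [L, K]
Visit L → queue [K]
Visit K → queue []

A → E → F → J → M → B → N → Q → R → G → H → P → S → T → C → D → I → O → L → K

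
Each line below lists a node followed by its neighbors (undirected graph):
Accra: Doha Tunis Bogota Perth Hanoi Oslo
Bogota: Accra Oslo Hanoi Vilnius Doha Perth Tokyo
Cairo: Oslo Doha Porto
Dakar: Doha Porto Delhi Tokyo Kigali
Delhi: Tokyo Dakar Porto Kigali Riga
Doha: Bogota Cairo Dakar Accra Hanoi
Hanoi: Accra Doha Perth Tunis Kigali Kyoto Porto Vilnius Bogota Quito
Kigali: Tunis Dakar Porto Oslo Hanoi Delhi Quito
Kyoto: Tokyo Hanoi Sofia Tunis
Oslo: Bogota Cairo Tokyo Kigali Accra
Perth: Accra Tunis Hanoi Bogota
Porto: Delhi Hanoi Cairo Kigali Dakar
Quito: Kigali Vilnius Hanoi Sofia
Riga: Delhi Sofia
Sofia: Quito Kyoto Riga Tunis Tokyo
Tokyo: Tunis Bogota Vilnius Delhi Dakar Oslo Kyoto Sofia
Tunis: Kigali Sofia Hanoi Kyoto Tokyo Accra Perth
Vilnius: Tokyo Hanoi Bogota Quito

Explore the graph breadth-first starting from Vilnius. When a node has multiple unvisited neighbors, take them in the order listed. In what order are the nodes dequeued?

Vilnius, Tokyo, Hanoi, Bogota, Quito, Tunis, Delhi, Dakar, Oslo, Kyoto, Sofia, Accra, Doha, Perth, Kigali, Porto, Riga, Cairo

Visit Vilnius; enqueue Tokyo, Hanoi, Bogota, Quito → queue [Tokyo, Hanoi, Bogota, Quito]
Visit Tokyo; enqueue Tunis, Delhi, Dakar, Oslo, Kyoto, Sofia → queue [Hanoi, Bogota, Quito, Tunis, Delhi, Dakar, Oslo, Kyoto, Sofia]
Visit Hanoi; enqueue Accra, Doha, Perth, Kigali, Porto → queue [Bogota, Quito, Tunis, Delhi, Dakar, Oslo, Kyoto, Sofia, Accra, Doha, Perth, Kigali, Porto]
Visit Bogota → queue [Quito, Tunis, Delhi, Dakar, Oslo, Kyoto, Sofia, Accra, Doha, Perth, Kigali, Porto]
Visit Quito → queue [Tunis, Delhi, Dakar, Oslo, Kyoto, Sofia, Accra, Doha, Perth, Kigali, Porto]
Visit Tunis → queue [Delhi, Dakar, Oslo, Kyoto, Sofia, Accra, Doha, Perth, Kigali, Porto]
Visit Delhi; enqueue Riga → queue [Dakar, Oslo, Kyoto, Sofia, Accra, Doha, Perth, Kigali, Porto, Riga]
Visit Dakar → queue [Oslo, Kyoto, Sofia, Accra, Doha, Perth, Kigali, Porto, Riga]
Visit Oslo; enqueue Cairo → queue [Kyoto, Sofia, Accra, Doha, Perth, Kigali, Porto, Riga, Cairo]
Visit Kyoto → queue [Sofia, Accra, Doha, Perth, Kigali, Porto, Riga, Cairo]
Visit Sofia → queue [Accra, Doha, Perth, Kigali, Porto, Riga, Cairo]
Visit Accra → queue [Doha, Perth, Kigali, Porto, Riga, Cairo]
Visit Doha → queue [Perth, Kigali, Porto, Riga, Cairo]
Visit Perth → queue [Kigali, Porto, Riga, Cairo]
Visit Kigali → queue [Porto, Riga, Cairo]
Visit Porto → queue [Riga, Cairo]
Visit Riga → queue [Cairo]
Visit Cairo → queue []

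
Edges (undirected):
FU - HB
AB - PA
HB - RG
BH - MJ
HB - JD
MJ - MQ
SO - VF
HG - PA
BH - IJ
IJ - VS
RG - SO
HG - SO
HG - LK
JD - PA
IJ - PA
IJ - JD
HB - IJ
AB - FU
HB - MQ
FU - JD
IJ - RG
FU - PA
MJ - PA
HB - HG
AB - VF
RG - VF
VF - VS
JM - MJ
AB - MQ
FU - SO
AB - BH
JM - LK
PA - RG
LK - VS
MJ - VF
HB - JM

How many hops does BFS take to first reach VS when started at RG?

2

Level 0: RG
Level 1: HB, IJ, PA, SO, VF
Level 2: AB, BH, FU, HG, JD, JM, MJ, MQ, VS
Level 3: LK
VS first appears at level 2.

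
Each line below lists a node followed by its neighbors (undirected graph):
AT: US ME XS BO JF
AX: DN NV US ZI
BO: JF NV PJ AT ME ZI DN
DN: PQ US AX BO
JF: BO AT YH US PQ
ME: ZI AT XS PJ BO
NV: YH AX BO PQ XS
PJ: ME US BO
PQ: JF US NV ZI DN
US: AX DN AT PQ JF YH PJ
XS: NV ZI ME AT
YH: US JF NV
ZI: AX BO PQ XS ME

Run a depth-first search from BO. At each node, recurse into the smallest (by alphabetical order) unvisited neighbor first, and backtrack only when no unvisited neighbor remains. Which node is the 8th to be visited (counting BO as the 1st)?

Visit BO
BO → AT
AT → JF
JF → PQ
PQ → DN
DN → AX
AX → NV
NV → XS
XS → ME
ME → PJ
PJ → US
US → YH
ME → ZI

Visit order: BO, AT, JF, PQ, DN, AX, NV, XS, ME, PJ, US, YH, ZI

XS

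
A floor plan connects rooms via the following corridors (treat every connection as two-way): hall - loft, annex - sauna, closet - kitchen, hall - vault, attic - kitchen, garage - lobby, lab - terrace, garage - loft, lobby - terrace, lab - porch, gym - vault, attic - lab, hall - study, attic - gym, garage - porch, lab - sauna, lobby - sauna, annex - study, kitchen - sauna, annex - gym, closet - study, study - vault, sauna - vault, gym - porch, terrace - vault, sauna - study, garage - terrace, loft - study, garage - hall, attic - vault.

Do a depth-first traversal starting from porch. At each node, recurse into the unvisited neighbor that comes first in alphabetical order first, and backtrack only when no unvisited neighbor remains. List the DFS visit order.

Visit porch
porch → garage
garage → hall
hall → loft
loft → study
study → annex
annex → gym
gym → attic
attic → kitchen
kitchen → closet
kitchen → sauna
sauna → lab
lab → terrace
terrace → lobby
terrace → vault

porch, garage, hall, loft, study, annex, gym, attic, kitchen, closet, sauna, lab, terrace, lobby, vault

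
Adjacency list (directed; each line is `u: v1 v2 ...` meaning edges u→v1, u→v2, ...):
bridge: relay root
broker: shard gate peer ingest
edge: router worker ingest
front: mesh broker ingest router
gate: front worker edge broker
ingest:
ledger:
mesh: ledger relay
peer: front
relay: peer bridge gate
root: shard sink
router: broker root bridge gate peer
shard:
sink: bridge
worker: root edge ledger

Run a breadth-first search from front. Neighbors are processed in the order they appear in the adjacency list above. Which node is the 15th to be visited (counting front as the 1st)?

sink

Visit front; enqueue mesh, broker, ingest, router → queue [mesh, broker, ingest, router]
Visit mesh; enqueue ledger, relay → queue [broker, ingest, router, ledger, relay]
Visit broker; enqueue shard, gate, peer → queue [ingest, router, ledger, relay, shard, gate, peer]
Visit ingest → queue [router, ledger, relay, shard, gate, peer]
Visit router; enqueue root, bridge → queue [ledger, relay, shard, gate, peer, root, bridge]
Visit ledger → queue [relay, shard, gate, peer, root, bridge]
Visit relay → queue [shard, gate, peer, root, bridge]
Visit shard → queue [gate, peer, root, bridge]
Visit gate; enqueue worker, edge → queue [peer, root, bridge, worker, edge]
Visit peer → queue [root, bridge, worker, edge]
Visit root; enqueue sink → queue [bridge, worker, edge, sink]
Visit bridge → queue [worker, edge, sink]
Visit worker → queue [edge, sink]
Visit edge → queue [sink]
Visit sink → queue []

Visit order: front, mesh, broker, ingest, router, ledger, relay, shard, gate, peer, root, bridge, worker, edge, sink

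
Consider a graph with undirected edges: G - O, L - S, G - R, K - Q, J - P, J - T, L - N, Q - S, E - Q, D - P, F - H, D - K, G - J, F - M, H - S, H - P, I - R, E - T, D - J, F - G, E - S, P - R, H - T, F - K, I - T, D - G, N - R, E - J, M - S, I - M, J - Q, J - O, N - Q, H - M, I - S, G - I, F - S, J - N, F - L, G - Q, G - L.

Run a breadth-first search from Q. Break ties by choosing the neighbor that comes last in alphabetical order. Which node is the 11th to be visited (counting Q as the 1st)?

Visit Q; enqueue S, N, K, J, G, E → queue [S, N, K, J, G, E]
Visit S; enqueue M, L, I, H, F → queue [N, K, J, G, E, M, L, I, H, F]
Visit N; enqueue R → queue [K, J, G, E, M, L, I, H, F, R]
Visit K; enqueue D → queue [J, G, E, M, L, I, H, F, R, D]
Visit J; enqueue T, P, O → queue [G, E, M, L, I, H, F, R, D, T, P, O]
Visit G → queue [E, M, L, I, H, F, R, D, T, P, O]
Visit E → queue [M, L, I, H, F, R, D, T, P, O]
Visit M → queue [L, I, H, F, R, D, T, P, O]
Visit L → queue [I, H, F, R, D, T, P, O]
Visit I → queue [H, F, R, D, T, P, O]
Visit H → queue [F, R, D, T, P, O]
Visit F → queue [R, D, T, P, O]
Visit R → queue [D, T, P, O]
Visit D → queue [T, P, O]
Visit T → queue [P, O]
Visit P → queue [O]
Visit O → queue []

Visit order: Q, S, N, K, J, G, E, M, L, I, H, F, R, D, T, P, O

H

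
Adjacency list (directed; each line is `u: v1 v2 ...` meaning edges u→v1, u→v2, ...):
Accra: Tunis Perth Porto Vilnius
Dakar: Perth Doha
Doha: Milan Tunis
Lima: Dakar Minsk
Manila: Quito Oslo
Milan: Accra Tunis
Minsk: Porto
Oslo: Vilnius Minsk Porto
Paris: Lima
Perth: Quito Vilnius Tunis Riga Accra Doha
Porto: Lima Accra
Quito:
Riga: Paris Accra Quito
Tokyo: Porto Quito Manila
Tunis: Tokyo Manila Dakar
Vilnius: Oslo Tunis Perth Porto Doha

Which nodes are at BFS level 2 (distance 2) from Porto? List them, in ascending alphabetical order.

Dakar, Minsk, Perth, Tunis, Vilnius

Level 0: Porto
Level 1: Accra, Lima
Level 2: Dakar, Minsk, Perth, Tunis, Vilnius
Level 3: Doha, Manila, Oslo, Quito, Riga, Tokyo
Level 4: Milan, Paris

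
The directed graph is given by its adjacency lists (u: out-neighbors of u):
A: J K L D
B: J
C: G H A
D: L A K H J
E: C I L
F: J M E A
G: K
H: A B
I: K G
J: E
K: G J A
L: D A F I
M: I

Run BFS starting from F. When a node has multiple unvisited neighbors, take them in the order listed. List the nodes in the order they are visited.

F → J → M → E → A → I → C → L → K → D → G → H → B

Visit F; enqueue J, M, E, A → queue [J, M, E, A]
Visit J → queue [M, E, A]
Visit M; enqueue I → queue [E, A, I]
Visit E; enqueue C, L → queue [A, I, C, L]
Visit A; enqueue K, D → queue [I, C, L, K, D]
Visit I; enqueue G → queue [C, L, K, D, G]
Visit C; enqueue H → queue [L, K, D, G, H]
Visit L → queue [K, D, G, H]
Visit K → queue [D, G, H]
Visit D → queue [G, H]
Visit G → queue [H]
Visit H; enqueue B → queue [B]
Visit B → queue []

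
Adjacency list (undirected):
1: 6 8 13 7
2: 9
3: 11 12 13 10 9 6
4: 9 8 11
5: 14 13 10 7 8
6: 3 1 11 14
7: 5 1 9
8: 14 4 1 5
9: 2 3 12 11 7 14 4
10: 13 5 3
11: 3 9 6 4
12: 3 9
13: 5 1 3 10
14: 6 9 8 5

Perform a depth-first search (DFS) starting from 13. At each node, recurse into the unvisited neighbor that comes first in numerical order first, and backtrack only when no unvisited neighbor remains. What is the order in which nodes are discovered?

Visit 13
13 → 1
1 → 6
6 → 3
3 → 9
9 → 2
9 → 4
4 → 8
8 → 5
5 → 7
5 → 10
5 → 14
4 → 11
9 → 12

13, 1, 6, 3, 9, 2, 4, 8, 5, 7, 10, 14, 11, 12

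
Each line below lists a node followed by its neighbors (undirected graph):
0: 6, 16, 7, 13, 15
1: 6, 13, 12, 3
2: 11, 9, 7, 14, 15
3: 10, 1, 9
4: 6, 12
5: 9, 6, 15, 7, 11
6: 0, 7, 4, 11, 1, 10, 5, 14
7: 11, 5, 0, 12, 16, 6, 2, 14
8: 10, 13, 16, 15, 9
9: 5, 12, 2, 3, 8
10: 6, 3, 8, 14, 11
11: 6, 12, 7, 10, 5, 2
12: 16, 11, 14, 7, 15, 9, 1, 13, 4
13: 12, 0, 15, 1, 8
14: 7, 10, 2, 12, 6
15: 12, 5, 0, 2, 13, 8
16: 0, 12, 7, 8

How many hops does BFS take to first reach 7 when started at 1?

Level 0: 1
Level 1: 3, 6, 12, 13
Level 2: 0, 4, 5, 7, 8, 9, 10, 11, 14, 15, 16
Level 3: 2
7 first appears at level 2.

2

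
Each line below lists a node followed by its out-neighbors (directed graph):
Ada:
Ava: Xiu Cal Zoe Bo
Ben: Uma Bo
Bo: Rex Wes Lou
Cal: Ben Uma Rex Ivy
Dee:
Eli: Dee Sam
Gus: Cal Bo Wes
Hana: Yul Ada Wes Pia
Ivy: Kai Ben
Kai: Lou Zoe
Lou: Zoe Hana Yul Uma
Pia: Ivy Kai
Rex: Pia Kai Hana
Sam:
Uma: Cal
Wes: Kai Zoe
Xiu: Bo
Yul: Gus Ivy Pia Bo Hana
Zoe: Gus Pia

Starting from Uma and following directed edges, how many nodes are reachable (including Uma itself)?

BFS from Uma visits: Uma, Cal, Ben, Rex, Ivy, Bo, Pia, Kai, Hana, Wes, Lou, Zoe, Yul, Ada, Gus
Reachable nodes: 15 of 20 total.

15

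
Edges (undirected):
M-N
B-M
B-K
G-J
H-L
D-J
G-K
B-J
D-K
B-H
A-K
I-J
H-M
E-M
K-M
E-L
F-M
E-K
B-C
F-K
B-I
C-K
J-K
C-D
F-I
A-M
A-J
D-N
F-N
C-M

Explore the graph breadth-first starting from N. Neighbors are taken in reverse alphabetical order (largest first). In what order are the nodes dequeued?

Visit N; enqueue M, F, D → queue [M, F, D]
Visit M; enqueue K, H, E, C, B, A → queue [F, D, K, H, E, C, B, A]
Visit F; enqueue I → queue [D, K, H, E, C, B, A, I]
Visit D; enqueue J → queue [K, H, E, C, B, A, I, J]
Visit K; enqueue G → queue [H, E, C, B, A, I, J, G]
Visit H; enqueue L → queue [E, C, B, A, I, J, G, L]
Visit E → queue [C, B, A, I, J, G, L]
Visit C → queue [B, A, I, J, G, L]
Visit B → queue [A, I, J, G, L]
Visit A → queue [I, J, G, L]
Visit I → queue [J, G, L]
Visit J → queue [G, L]
Visit G → queue [L]
Visit L → queue []

N, M, F, D, K, H, E, C, B, A, I, J, G, L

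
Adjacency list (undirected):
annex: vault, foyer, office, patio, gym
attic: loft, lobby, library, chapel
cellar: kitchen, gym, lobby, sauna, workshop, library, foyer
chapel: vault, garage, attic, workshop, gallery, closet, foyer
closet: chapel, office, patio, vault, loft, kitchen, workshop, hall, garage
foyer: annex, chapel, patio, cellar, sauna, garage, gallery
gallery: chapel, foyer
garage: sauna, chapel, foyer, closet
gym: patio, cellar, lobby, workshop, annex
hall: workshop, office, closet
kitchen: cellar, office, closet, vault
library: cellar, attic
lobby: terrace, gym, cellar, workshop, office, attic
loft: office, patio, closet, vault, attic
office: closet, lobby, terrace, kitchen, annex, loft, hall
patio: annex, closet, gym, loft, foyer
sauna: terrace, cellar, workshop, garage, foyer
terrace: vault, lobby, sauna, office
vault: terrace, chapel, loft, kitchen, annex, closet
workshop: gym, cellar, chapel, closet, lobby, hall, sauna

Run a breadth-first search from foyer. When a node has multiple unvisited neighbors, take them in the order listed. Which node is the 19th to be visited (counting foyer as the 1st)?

terrace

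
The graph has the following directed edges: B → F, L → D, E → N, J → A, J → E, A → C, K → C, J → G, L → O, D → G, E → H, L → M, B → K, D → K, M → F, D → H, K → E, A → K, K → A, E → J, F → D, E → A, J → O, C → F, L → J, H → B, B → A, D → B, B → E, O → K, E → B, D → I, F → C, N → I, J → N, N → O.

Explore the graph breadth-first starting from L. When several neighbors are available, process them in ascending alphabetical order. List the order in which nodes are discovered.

L D J M O B G H I K A E N F C

Visit L; enqueue D, J, M, O → queue [D, J, M, O]
Visit D; enqueue B, G, H, I, K → queue [J, M, O, B, G, H, I, K]
Visit J; enqueue A, E, N → queue [M, O, B, G, H, I, K, A, E, N]
Visit M; enqueue F → queue [O, B, G, H, I, K, A, E, N, F]
Visit O → queue [B, G, H, I, K, A, E, N, F]
Visit B → queue [G, H, I, K, A, E, N, F]
Visit G → queue [H, I, K, A, E, N, F]
Visit H → queue [I, K, A, E, N, F]
Visit I → queue [K, A, E, N, F]
Visit K; enqueue C → queue [A, E, N, F, C]
Visit A → queue [E, N, F, C]
Visit E → queue [N, F, C]
Visit N → queue [F, C]
Visit F → queue [C]
Visit C → queue []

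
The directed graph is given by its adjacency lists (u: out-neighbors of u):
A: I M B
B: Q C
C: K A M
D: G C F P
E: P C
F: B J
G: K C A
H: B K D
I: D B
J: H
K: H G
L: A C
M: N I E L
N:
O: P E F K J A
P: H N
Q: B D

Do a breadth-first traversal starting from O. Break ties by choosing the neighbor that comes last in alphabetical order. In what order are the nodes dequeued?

Visit O; enqueue P, K, J, F, E, A → queue [P, K, J, F, E, A]
Visit P; enqueue N, H → queue [K, J, F, E, A, N, H]
Visit K; enqueue G → queue [J, F, E, A, N, H, G]
Visit J → queue [F, E, A, N, H, G]
Visit F; enqueue B → queue [E, A, N, H, G, B]
Visit E; enqueue C → queue [A, N, H, G, B, C]
Visit A; enqueue M, I → queue [N, H, G, B, C, M, I]
Visit N → queue [H, G, B, C, M, I]
Visit H; enqueue D → queue [G, B, C, M, I, D]
Visit G → queue [B, C, M, I, D]
Visit B; enqueue Q → queue [C, M, I, D, Q]
Visit C → queue [M, I, D, Q]
Visit M; enqueue L → queue [I, D, Q, L]
Visit I → queue [D, Q, L]
Visit D → queue [Q, L]
Visit Q → queue [L]
Visit L → queue []

O -> P -> K -> J -> F -> E -> A -> N -> H -> G -> B -> C -> M -> I -> D -> Q -> L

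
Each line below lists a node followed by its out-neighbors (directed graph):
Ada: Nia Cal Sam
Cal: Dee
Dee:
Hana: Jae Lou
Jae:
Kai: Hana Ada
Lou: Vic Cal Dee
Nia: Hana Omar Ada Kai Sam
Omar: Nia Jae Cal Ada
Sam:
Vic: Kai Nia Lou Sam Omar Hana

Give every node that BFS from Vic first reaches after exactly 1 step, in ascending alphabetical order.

Level 0: Vic
Level 1: Hana, Kai, Lou, Nia, Omar, Sam
Level 2: Ada, Cal, Dee, Jae

Hana, Kai, Lou, Nia, Omar, Sam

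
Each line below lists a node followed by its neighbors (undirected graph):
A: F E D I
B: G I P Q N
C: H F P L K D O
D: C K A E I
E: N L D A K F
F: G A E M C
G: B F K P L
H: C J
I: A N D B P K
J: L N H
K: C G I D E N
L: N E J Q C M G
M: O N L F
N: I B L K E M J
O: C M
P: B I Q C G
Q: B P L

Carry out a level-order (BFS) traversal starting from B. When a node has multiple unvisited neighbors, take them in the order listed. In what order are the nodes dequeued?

Visit B; enqueue G, I, P, Q, N → queue [G, I, P, Q, N]
Visit G; enqueue F, K, L → queue [I, P, Q, N, F, K, L]
Visit I; enqueue A, D → queue [P, Q, N, F, K, L, A, D]
Visit P; enqueue C → queue [Q, N, F, K, L, A, D, C]
Visit Q → queue [N, F, K, L, A, D, C]
Visit N; enqueue E, M, J → queue [F, K, L, A, D, C, E, M, J]
Visit F → queue [K, L, A, D, C, E, M, J]
Visit K → queue [L, A, D, C, E, M, J]
Visit L → queue [A, D, C, E, M, J]
Visit A → queue [D, C, E, M, J]
Visit D → queue [C, E, M, J]
Visit C; enqueue H, O → queue [E, M, J, H, O]
Visit E → queue [M, J, H, O]
Visit M → queue [J, H, O]
Visit J → queue [H, O]
Visit H → queue [O]
Visit O → queue []

B → G → I → P → Q → N → F → K → L → A → D → C → E → M → J → H → O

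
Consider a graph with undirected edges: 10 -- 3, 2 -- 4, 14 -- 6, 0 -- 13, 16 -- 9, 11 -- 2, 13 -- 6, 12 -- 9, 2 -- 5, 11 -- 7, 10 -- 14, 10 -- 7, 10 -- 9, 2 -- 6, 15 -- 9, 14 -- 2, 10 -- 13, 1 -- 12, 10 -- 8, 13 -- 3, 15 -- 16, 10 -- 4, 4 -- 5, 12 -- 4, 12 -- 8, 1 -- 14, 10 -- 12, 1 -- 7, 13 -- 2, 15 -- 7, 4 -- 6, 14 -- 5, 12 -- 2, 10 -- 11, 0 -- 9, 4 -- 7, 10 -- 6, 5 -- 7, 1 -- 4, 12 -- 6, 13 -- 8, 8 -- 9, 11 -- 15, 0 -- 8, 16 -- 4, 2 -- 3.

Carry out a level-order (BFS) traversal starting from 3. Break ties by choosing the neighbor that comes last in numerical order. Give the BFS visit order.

Visit 3; enqueue 13, 10, 2 → queue [13, 10, 2]
Visit 13; enqueue 8, 6, 0 → queue [10, 2, 8, 6, 0]
Visit 10; enqueue 14, 12, 11, 9, 7, 4 → queue [2, 8, 6, 0, 14, 12, 11, 9, 7, 4]
Visit 2; enqueue 5 → queue [8, 6, 0, 14, 12, 11, 9, 7, 4, 5]
Visit 8 → queue [6, 0, 14, 12, 11, 9, 7, 4, 5]
Visit 6 → queue [0, 14, 12, 11, 9, 7, 4, 5]
Visit 0 → queue [14, 12, 11, 9, 7, 4, 5]
Visit 14; enqueue 1 → queue [12, 11, 9, 7, 4, 5, 1]
Visit 12 → queue [11, 9, 7, 4, 5, 1]
Visit 11; enqueue 15 → queue [9, 7, 4, 5, 1, 15]
Visit 9; enqueue 16 → queue [7, 4, 5, 1, 15, 16]
Visit 7 → queue [4, 5, 1, 15, 16]
Visit 4 → queue [5, 1, 15, 16]
Visit 5 → queue [1, 15, 16]
Visit 1 → queue [15, 16]
Visit 15 → queue [16]
Visit 16 → queue []

3 → 13 → 10 → 2 → 8 → 6 → 0 → 14 → 12 → 11 → 9 → 7 → 4 → 5 → 1 → 15 → 16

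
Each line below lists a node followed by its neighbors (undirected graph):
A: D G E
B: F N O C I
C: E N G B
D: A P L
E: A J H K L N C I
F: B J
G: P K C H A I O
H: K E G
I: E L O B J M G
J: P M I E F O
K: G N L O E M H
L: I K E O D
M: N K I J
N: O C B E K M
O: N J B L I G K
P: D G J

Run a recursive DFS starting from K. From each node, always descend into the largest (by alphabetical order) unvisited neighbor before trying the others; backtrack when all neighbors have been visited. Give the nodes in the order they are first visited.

K O N M J P G I L E H C B F A D

Visit K
K → O
O → N
N → M
M → J
J → P
P → G
G → I
I → L
L → E
E → H
E → C
C → B
B → F
E → A
A → D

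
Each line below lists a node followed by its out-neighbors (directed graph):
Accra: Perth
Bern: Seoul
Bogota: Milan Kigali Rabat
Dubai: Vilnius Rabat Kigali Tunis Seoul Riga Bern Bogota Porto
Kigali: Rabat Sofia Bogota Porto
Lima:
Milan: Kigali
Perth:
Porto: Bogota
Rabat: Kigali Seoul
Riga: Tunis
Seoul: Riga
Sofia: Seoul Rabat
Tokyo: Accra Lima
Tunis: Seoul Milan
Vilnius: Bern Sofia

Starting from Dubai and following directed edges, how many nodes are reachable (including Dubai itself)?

BFS from Dubai visits: Dubai, Bern, Bogota, Kigali, Porto, Rabat, Riga, Seoul, Tunis, Vilnius, Milan, Sofia
Reachable nodes: 12 of 16 total.

12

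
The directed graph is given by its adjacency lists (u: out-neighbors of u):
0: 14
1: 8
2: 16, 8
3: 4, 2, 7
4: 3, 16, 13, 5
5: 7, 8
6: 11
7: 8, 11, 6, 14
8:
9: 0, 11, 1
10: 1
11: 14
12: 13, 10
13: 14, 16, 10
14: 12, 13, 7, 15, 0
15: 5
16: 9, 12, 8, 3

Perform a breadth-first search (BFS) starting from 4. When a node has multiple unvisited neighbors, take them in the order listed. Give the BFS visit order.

Visit 4; enqueue 3, 16, 13, 5 → queue [3, 16, 13, 5]
Visit 3; enqueue 2, 7 → queue [16, 13, 5, 2, 7]
Visit 16; enqueue 9, 12, 8 → queue [13, 5, 2, 7, 9, 12, 8]
Visit 13; enqueue 14, 10 → queue [5, 2, 7, 9, 12, 8, 14, 10]
Visit 5 → queue [2, 7, 9, 12, 8, 14, 10]
Visit 2 → queue [7, 9, 12, 8, 14, 10]
Visit 7; enqueue 11, 6 → queue [9, 12, 8, 14, 10, 11, 6]
Visit 9; enqueue 0, 1 → queue [12, 8, 14, 10, 11, 6, 0, 1]
Visit 12 → queue [8, 14, 10, 11, 6, 0, 1]
Visit 8 → queue [14, 10, 11, 6, 0, 1]
Visit 14; enqueue 15 → queue [10, 11, 6, 0, 1, 15]
Visit 10 → queue [11, 6, 0, 1, 15]
Visit 11 → queue [6, 0, 1, 15]
Visit 6 → queue [0, 1, 15]
Visit 0 → queue [1, 15]
Visit 1 → queue [15]
Visit 15 → queue []

4 → 3 → 16 → 13 → 5 → 2 → 7 → 9 → 12 → 8 → 14 → 10 → 11 → 6 → 0 → 1 → 15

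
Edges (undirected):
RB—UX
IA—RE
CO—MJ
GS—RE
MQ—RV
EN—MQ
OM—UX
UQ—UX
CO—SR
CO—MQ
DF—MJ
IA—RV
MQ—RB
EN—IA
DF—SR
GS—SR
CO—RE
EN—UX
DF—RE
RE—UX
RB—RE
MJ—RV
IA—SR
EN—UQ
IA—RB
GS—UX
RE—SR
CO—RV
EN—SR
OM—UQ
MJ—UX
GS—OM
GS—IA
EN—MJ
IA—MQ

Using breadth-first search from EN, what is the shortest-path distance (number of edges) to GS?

Level 0: EN
Level 1: IA, MJ, MQ, SR, UQ, UX
Level 2: CO, DF, GS, OM, RB, RE, RV
GS first appears at level 2.

2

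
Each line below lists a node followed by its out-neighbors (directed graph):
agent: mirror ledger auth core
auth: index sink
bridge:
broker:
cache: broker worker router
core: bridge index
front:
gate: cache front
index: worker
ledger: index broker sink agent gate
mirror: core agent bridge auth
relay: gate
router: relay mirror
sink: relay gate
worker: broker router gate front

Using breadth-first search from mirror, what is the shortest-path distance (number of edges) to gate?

3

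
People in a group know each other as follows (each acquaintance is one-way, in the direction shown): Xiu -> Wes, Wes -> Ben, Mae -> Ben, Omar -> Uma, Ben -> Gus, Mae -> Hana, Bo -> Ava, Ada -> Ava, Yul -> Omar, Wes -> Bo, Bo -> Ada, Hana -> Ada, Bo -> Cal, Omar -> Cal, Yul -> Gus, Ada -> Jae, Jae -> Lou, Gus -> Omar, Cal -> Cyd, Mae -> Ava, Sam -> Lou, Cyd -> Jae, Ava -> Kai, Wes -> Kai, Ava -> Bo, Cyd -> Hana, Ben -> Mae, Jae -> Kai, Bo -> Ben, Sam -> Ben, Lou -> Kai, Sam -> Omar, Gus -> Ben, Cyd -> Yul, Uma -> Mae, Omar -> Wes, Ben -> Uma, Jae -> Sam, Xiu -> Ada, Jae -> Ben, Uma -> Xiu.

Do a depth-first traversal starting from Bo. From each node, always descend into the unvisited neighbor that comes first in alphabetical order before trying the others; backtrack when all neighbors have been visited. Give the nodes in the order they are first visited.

Visit Bo
Bo → Ada
Ada → Ava
Ava → Kai
Ada → Jae
Jae → Ben
Ben → Gus
Gus → Omar
Omar → Cal
Cal → Cyd
Cyd → Hana
Cyd → Yul
Omar → Uma
Uma → Mae
Uma → Xiu
Xiu → Wes
Jae → Lou
Jae → Sam

Bo Ada Ava Kai Jae Ben Gus Omar Cal Cyd Hana Yul Uma Mae Xiu Wes Lou Sam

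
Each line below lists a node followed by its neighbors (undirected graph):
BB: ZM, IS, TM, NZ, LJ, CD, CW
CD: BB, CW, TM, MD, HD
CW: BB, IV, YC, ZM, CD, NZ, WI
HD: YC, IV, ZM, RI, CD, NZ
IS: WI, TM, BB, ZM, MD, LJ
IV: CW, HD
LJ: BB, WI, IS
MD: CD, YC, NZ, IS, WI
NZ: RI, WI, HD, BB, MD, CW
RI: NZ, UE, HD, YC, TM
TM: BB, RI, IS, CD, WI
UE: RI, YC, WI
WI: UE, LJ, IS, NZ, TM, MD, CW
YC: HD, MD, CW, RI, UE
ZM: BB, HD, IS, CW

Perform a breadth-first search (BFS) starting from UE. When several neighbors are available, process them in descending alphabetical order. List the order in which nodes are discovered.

Visit UE; enqueue YC, WI, RI → queue [YC, WI, RI]
Visit YC; enqueue MD, HD, CW → queue [WI, RI, MD, HD, CW]
Visit WI; enqueue TM, NZ, LJ, IS → queue [RI, MD, HD, CW, TM, NZ, LJ, IS]
Visit RI → queue [MD, HD, CW, TM, NZ, LJ, IS]
Visit MD; enqueue CD → queue [HD, CW, TM, NZ, LJ, IS, CD]
Visit HD; enqueue ZM, IV → queue [CW, TM, NZ, LJ, IS, CD, ZM, IV]
Visit CW; enqueue BB → queue [TM, NZ, LJ, IS, CD, ZM, IV, BB]
Visit TM → queue [NZ, LJ, IS, CD, ZM, IV, BB]
Visit NZ → queue [LJ, IS, CD, ZM, IV, BB]
Visit LJ → queue [IS, CD, ZM, IV, BB]
Visit IS → queue [CD, ZM, IV, BB]
Visit CD → queue [ZM, IV, BB]
Visit ZM → queue [IV, BB]
Visit IV → queue [BB]
Visit BB → queue []

UE → YC → WI → RI → MD → HD → CW → TM → NZ → LJ → IS → CD → ZM → IV → BB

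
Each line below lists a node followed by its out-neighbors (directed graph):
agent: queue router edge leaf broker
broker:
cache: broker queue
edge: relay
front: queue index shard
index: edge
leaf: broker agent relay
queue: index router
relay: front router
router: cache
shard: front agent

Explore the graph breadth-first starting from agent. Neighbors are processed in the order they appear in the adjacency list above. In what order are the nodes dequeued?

agent, queue, router, edge, leaf, broker, index, cache, relay, front, shard

Visit agent; enqueue queue, router, edge, leaf, broker → queue [queue, router, edge, leaf, broker]
Visit queue; enqueue index → queue [router, edge, leaf, broker, index]
Visit router; enqueue cache → queue [edge, leaf, broker, index, cache]
Visit edge; enqueue relay → queue [leaf, broker, index, cache, relay]
Visit leaf → queue [broker, index, cache, relay]
Visit broker → queue [index, cache, relay]
Visit index → queue [cache, relay]
Visit cache → queue [relay]
Visit relay; enqueue front → queue [front]
Visit front; enqueue shard → queue [shard]
Visit shard → queue []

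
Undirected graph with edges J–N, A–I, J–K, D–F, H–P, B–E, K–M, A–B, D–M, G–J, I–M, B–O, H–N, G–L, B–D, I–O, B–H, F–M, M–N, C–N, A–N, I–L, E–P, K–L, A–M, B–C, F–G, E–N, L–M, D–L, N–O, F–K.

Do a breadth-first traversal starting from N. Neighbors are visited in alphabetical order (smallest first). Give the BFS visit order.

Visit N; enqueue A, C, E, H, J, M, O → queue [A, C, E, H, J, M, O]
Visit A; enqueue B, I → queue [C, E, H, J, M, O, B, I]
Visit C → queue [E, H, J, M, O, B, I]
Visit E; enqueue P → queue [H, J, M, O, B, I, P]
Visit H → queue [J, M, O, B, I, P]
Visit J; enqueue G, K → queue [M, O, B, I, P, G, K]
Visit M; enqueue D, F, L → queue [O, B, I, P, G, K, D, F, L]
Visit O → queue [B, I, P, G, K, D, F, L]
Visit B → queue [I, P, G, K, D, F, L]
Visit I → queue [P, G, K, D, F, L]
Visit P → queue [G, K, D, F, L]
Visit G → queue [K, D, F, L]
Visit K → queue [D, F, L]
Visit D → queue [F, L]
Visit F → queue [L]
Visit L → queue []

N, A, C, E, H, J, M, O, B, I, P, G, K, D, F, L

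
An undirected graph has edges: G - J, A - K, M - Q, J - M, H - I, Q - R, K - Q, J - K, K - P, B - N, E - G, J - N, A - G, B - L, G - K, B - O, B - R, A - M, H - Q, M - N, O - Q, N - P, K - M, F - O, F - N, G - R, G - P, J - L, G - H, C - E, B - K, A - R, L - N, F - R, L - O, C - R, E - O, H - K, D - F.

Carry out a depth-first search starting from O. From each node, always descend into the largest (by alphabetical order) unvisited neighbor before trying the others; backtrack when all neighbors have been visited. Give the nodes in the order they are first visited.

Visit O
O → Q
Q → R
R → G
G → P
P → N
N → M
M → K
K → J
J → L
L → B
K → H
H → I
K → A
N → F
F → D
G → E
E → C

O, Q, R, G, P, N, M, K, J, L, B, H, I, A, F, D, E, C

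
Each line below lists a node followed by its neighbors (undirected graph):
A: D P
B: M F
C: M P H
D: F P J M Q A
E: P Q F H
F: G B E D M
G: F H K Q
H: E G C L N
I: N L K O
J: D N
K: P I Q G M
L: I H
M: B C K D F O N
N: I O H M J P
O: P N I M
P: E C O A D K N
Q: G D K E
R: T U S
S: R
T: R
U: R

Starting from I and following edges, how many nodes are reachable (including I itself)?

BFS from I visits: I, N, L, K, O, H, M, J, P, Q, G, E, C, B, D, F, A
Reachable nodes: 17 of 21 total.

17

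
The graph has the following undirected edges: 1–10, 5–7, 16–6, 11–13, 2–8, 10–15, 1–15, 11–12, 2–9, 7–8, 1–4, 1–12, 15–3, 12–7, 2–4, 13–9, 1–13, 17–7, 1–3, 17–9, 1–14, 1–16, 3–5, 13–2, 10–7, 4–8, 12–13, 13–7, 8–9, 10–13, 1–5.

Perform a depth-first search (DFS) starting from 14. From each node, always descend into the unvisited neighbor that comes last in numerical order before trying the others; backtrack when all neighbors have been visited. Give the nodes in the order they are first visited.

14 -> 1 -> 16 -> 6 -> 15 -> 10 -> 13 -> 12 -> 11 -> 7 -> 17 -> 9 -> 8 -> 4 -> 2 -> 5 -> 3

Visit 14
14 → 1
1 → 16
16 → 6
1 → 15
15 → 10
10 → 13
13 → 12
12 → 11
12 → 7
7 → 17
17 → 9
9 → 8
8 → 4
4 → 2
7 → 5
5 → 3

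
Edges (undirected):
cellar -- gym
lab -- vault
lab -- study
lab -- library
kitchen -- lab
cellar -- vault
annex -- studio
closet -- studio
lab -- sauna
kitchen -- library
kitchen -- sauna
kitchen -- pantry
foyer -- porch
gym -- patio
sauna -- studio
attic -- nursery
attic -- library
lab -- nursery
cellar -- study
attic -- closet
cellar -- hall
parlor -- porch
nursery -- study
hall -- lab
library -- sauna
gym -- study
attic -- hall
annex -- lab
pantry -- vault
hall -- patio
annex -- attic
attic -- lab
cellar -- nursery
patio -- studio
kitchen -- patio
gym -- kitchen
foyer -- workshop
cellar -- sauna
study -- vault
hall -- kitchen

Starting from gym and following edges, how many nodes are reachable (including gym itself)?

BFS from gym visits: gym, study, patio, kitchen, cellar, vault, nursery, lab, studio, hall, sauna, pantry, library, attic, annex, closet
Reachable nodes: 16 of 20 total.

16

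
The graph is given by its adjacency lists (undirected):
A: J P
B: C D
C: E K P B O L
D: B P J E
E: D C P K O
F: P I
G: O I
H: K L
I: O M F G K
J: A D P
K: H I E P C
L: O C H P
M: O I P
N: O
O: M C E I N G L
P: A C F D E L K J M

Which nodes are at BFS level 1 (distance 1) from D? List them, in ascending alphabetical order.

Level 0: D
Level 1: B, E, J, P
Level 2: A, C, F, K, L, M, O
Level 3: G, H, I, N

B, E, J, P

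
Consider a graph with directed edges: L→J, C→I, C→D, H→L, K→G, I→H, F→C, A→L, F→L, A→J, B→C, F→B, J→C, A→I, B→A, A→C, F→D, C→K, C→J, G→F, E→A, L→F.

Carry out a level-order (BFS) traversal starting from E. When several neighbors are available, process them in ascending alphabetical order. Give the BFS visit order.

Visit E; enqueue A → queue [A]
Visit A; enqueue C, I, J, L → queue [C, I, J, L]
Visit C; enqueue D, K → queue [I, J, L, D, K]
Visit I; enqueue H → queue [J, L, D, K, H]
Visit J → queue [L, D, K, H]
Visit L; enqueue F → queue [D, K, H, F]
Visit D → queue [K, H, F]
Visit K; enqueue G → queue [H, F, G]
Visit H → queue [F, G]
Visit F; enqueue B → queue [G, B]
Visit G → queue [B]
Visit B → queue []

E, A, C, I, J, L, D, K, H, F, G, B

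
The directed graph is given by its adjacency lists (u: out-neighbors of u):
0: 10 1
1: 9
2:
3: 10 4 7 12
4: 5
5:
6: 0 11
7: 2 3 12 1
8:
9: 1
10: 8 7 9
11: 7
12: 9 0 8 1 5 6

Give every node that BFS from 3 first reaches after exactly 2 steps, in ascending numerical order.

Level 0: 3
Level 1: 4, 7, 10, 12
Level 2: 0, 1, 2, 5, 6, 8, 9
Level 3: 11

0, 1, 2, 5, 6, 8, 9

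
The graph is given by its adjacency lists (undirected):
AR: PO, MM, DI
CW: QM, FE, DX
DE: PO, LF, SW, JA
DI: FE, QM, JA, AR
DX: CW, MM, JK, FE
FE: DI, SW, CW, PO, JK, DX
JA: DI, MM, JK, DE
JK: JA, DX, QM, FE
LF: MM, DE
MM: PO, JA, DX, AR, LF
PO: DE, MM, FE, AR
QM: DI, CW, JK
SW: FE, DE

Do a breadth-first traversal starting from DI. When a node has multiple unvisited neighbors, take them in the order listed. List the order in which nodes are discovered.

DI, FE, QM, JA, AR, SW, CW, PO, JK, DX, MM, DE, LF

Visit DI; enqueue FE, QM, JA, AR → queue [FE, QM, JA, AR]
Visit FE; enqueue SW, CW, PO, JK, DX → queue [QM, JA, AR, SW, CW, PO, JK, DX]
Visit QM → queue [JA, AR, SW, CW, PO, JK, DX]
Visit JA; enqueue MM, DE → queue [AR, SW, CW, PO, JK, DX, MM, DE]
Visit AR → queue [SW, CW, PO, JK, DX, MM, DE]
Visit SW → queue [CW, PO, JK, DX, MM, DE]
Visit CW → queue [PO, JK, DX, MM, DE]
Visit PO → queue [JK, DX, MM, DE]
Visit JK → queue [DX, MM, DE]
Visit DX → queue [MM, DE]
Visit MM; enqueue LF → queue [DE, LF]
Visit DE → queue [LF]
Visit LF → queue []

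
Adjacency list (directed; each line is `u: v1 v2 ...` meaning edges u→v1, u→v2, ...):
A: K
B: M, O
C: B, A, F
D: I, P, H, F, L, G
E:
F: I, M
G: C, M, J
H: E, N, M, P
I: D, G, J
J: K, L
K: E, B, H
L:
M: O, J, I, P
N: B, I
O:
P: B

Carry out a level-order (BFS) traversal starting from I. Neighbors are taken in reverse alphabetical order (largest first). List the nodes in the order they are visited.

I, J, G, D, L, K, M, C, P, H, F, E, B, O, A, N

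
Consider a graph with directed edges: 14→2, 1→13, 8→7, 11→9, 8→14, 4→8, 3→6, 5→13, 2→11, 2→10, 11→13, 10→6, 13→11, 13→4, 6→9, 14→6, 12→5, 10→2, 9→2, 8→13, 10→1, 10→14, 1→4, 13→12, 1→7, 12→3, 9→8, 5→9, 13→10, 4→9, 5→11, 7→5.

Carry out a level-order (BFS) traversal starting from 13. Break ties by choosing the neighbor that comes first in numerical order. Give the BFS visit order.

13, 4, 10, 11, 12, 8, 9, 1, 2, 6, 14, 3, 5, 7

Visit 13; enqueue 4, 10, 11, 12 → queue [4, 10, 11, 12]
Visit 4; enqueue 8, 9 → queue [10, 11, 12, 8, 9]
Visit 10; enqueue 1, 2, 6, 14 → queue [11, 12, 8, 9, 1, 2, 6, 14]
Visit 11 → queue [12, 8, 9, 1, 2, 6, 14]
Visit 12; enqueue 3, 5 → queue [8, 9, 1, 2, 6, 14, 3, 5]
Visit 8; enqueue 7 → queue [9, 1, 2, 6, 14, 3, 5, 7]
Visit 9 → queue [1, 2, 6, 14, 3, 5, 7]
Visit 1 → queue [2, 6, 14, 3, 5, 7]
Visit 2 → queue [6, 14, 3, 5, 7]
Visit 6 → queue [14, 3, 5, 7]
Visit 14 → queue [3, 5, 7]
Visit 3 → queue [5, 7]
Visit 5 → queue [7]
Visit 7 → queue []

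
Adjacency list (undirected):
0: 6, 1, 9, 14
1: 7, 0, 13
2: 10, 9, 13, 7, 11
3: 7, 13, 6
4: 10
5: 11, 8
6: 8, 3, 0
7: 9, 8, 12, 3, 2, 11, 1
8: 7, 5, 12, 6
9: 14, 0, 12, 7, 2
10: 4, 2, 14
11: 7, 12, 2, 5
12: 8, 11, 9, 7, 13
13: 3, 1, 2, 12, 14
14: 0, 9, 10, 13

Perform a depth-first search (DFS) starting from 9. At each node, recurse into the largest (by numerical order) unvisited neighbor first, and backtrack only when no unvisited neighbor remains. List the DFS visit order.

Visit 9
9 → 14
14 → 13
13 → 12
12 → 11
11 → 7
7 → 8
8 → 6
6 → 3
6 → 0
0 → 1
8 → 5
7 → 2
2 → 10
10 → 4

9, 14, 13, 12, 11, 7, 8, 6, 3, 0, 1, 5, 2, 10, 4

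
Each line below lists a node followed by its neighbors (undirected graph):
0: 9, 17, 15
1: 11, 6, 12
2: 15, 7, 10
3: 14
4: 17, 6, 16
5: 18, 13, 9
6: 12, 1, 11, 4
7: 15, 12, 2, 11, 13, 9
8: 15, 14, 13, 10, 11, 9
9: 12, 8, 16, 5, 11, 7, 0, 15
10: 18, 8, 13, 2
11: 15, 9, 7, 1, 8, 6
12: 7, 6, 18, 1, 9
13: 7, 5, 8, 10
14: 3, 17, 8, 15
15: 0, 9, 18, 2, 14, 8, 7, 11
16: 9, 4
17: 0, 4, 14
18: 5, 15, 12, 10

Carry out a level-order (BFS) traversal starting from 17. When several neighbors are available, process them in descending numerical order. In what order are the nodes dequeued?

Visit 17; enqueue 14, 4, 0 → queue [14, 4, 0]
Visit 14; enqueue 15, 8, 3 → queue [4, 0, 15, 8, 3]
Visit 4; enqueue 16, 6 → queue [0, 15, 8, 3, 16, 6]
Visit 0; enqueue 9 → queue [15, 8, 3, 16, 6, 9]
Visit 15; enqueue 18, 11, 7, 2 → queue [8, 3, 16, 6, 9, 18, 11, 7, 2]
Visit 8; enqueue 13, 10 → queue [3, 16, 6, 9, 18, 11, 7, 2, 13, 10]
Visit 3 → queue [16, 6, 9, 18, 11, 7, 2, 13, 10]
Visit 16 → queue [6, 9, 18, 11, 7, 2, 13, 10]
Visit 6; enqueue 12, 1 → queue [9, 18, 11, 7, 2, 13, 10, 12, 1]
Visit 9; enqueue 5 → queue [18, 11, 7, 2, 13, 10, 12, 1, 5]
Visit 18 → queue [11, 7, 2, 13, 10, 12, 1, 5]
Visit 11 → queue [7, 2, 13, 10, 12, 1, 5]
Visit 7 → queue [2, 13, 10, 12, 1, 5]
Visit 2 → queue [13, 10, 12, 1, 5]
Visit 13 → queue [10, 12, 1, 5]
Visit 10 → queue [12, 1, 5]
Visit 12 → queue [1, 5]
Visit 1 → queue [5]
Visit 5 → queue []

17, 14, 4, 0, 15, 8, 3, 16, 6, 9, 18, 11, 7, 2, 13, 10, 12, 1, 5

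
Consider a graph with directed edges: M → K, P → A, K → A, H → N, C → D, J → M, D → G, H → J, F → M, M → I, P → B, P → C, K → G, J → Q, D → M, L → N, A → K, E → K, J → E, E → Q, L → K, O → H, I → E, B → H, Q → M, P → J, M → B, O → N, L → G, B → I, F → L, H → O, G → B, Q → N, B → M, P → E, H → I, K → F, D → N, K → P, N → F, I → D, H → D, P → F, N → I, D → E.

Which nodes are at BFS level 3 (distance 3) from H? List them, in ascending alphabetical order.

B, K, L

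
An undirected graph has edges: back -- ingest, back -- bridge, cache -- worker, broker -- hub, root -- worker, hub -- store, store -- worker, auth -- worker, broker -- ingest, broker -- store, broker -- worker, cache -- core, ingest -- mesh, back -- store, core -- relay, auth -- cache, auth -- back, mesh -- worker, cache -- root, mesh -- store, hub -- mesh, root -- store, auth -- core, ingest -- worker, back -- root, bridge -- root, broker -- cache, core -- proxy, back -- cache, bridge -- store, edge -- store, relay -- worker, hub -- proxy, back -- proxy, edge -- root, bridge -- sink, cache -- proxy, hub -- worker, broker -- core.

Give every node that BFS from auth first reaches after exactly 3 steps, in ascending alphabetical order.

edge, sink

Level 0: auth
Level 1: back, cache, core, worker
Level 2: bridge, broker, hub, ingest, mesh, proxy, relay, root, store
Level 3: edge, sink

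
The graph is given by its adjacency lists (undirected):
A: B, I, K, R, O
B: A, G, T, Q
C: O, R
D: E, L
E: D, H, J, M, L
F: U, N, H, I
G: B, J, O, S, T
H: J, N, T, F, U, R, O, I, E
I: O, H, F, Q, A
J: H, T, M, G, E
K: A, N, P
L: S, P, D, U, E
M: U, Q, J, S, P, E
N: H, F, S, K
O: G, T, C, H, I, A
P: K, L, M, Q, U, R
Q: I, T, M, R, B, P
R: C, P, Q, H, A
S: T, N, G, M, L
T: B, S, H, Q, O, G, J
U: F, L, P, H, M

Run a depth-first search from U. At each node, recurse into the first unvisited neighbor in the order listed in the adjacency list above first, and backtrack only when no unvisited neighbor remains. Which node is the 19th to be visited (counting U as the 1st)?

Visit U
U → F
F → N
N → H
H → J
J → T
T → B
B → A
A → I
I → O
O → G
G → S
S → M
M → Q
Q → R
R → C
R → P
P → K
P → L
L → D
D → E

Visit order: U, F, N, H, J, T, B, A, I, O, G, S, M, Q, R, C, P, K, L, D, E

L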